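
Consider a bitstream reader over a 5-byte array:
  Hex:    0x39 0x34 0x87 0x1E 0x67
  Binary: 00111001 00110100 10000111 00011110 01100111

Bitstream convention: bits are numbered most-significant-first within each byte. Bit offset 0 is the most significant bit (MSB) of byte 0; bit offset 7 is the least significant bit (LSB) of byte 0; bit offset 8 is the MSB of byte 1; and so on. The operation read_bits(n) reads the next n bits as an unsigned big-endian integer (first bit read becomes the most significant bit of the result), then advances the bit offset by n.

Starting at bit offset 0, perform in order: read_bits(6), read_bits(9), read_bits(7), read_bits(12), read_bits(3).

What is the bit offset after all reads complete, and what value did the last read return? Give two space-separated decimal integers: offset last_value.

Answer: 37 4

Derivation:
Read 1: bits[0:6] width=6 -> value=14 (bin 001110); offset now 6 = byte 0 bit 6; 34 bits remain
Read 2: bits[6:15] width=9 -> value=154 (bin 010011010); offset now 15 = byte 1 bit 7; 25 bits remain
Read 3: bits[15:22] width=7 -> value=33 (bin 0100001); offset now 22 = byte 2 bit 6; 18 bits remain
Read 4: bits[22:34] width=12 -> value=3193 (bin 110001111001); offset now 34 = byte 4 bit 2; 6 bits remain
Read 5: bits[34:37] width=3 -> value=4 (bin 100); offset now 37 = byte 4 bit 5; 3 bits remain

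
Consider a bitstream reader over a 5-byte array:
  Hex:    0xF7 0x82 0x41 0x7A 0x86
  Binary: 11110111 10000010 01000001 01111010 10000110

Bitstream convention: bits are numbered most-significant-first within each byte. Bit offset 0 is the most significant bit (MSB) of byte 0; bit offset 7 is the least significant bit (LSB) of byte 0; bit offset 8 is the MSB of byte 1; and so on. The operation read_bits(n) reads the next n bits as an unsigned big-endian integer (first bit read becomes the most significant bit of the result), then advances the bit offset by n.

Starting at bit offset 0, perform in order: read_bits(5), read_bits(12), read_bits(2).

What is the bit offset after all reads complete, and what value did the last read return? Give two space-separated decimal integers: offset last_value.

Read 1: bits[0:5] width=5 -> value=30 (bin 11110); offset now 5 = byte 0 bit 5; 35 bits remain
Read 2: bits[5:17] width=12 -> value=3844 (bin 111100000100); offset now 17 = byte 2 bit 1; 23 bits remain
Read 3: bits[17:19] width=2 -> value=2 (bin 10); offset now 19 = byte 2 bit 3; 21 bits remain

Answer: 19 2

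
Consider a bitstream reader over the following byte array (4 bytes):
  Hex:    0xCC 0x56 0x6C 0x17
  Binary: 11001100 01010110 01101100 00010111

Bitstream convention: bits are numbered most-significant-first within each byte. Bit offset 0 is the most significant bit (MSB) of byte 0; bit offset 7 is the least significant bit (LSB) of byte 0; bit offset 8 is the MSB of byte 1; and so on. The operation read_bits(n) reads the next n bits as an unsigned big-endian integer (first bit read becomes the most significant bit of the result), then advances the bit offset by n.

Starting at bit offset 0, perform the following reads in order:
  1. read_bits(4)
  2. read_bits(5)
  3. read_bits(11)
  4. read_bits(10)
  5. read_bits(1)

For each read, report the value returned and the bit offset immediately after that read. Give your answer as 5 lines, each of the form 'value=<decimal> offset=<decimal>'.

Read 1: bits[0:4] width=4 -> value=12 (bin 1100); offset now 4 = byte 0 bit 4; 28 bits remain
Read 2: bits[4:9] width=5 -> value=24 (bin 11000); offset now 9 = byte 1 bit 1; 23 bits remain
Read 3: bits[9:20] width=11 -> value=1382 (bin 10101100110); offset now 20 = byte 2 bit 4; 12 bits remain
Read 4: bits[20:30] width=10 -> value=773 (bin 1100000101); offset now 30 = byte 3 bit 6; 2 bits remain
Read 5: bits[30:31] width=1 -> value=1 (bin 1); offset now 31 = byte 3 bit 7; 1 bits remain

Answer: value=12 offset=4
value=24 offset=9
value=1382 offset=20
value=773 offset=30
value=1 offset=31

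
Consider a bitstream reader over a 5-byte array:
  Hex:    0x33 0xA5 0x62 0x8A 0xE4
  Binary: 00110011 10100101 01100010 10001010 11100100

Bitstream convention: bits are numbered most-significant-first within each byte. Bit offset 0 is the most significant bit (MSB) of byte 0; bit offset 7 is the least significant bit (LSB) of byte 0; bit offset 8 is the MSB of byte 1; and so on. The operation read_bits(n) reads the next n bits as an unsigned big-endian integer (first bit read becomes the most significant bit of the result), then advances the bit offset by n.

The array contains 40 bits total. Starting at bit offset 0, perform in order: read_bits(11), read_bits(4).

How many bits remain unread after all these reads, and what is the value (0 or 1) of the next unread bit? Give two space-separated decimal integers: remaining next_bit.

Read 1: bits[0:11] width=11 -> value=413 (bin 00110011101); offset now 11 = byte 1 bit 3; 29 bits remain
Read 2: bits[11:15] width=4 -> value=2 (bin 0010); offset now 15 = byte 1 bit 7; 25 bits remain

Answer: 25 1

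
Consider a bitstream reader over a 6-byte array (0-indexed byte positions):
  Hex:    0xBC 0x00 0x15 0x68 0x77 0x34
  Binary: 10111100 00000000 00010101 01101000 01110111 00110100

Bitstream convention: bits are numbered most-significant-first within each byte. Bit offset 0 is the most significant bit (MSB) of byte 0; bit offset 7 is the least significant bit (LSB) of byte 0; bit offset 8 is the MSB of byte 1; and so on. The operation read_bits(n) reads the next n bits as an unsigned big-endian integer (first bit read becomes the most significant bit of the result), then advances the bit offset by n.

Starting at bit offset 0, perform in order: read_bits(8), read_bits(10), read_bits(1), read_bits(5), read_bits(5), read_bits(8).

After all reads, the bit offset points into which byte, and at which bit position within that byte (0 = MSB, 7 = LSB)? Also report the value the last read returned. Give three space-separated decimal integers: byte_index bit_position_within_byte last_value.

Answer: 4 5 14

Derivation:
Read 1: bits[0:8] width=8 -> value=188 (bin 10111100); offset now 8 = byte 1 bit 0; 40 bits remain
Read 2: bits[8:18] width=10 -> value=0 (bin 0000000000); offset now 18 = byte 2 bit 2; 30 bits remain
Read 3: bits[18:19] width=1 -> value=0 (bin 0); offset now 19 = byte 2 bit 3; 29 bits remain
Read 4: bits[19:24] width=5 -> value=21 (bin 10101); offset now 24 = byte 3 bit 0; 24 bits remain
Read 5: bits[24:29] width=5 -> value=13 (bin 01101); offset now 29 = byte 3 bit 5; 19 bits remain
Read 6: bits[29:37] width=8 -> value=14 (bin 00001110); offset now 37 = byte 4 bit 5; 11 bits remain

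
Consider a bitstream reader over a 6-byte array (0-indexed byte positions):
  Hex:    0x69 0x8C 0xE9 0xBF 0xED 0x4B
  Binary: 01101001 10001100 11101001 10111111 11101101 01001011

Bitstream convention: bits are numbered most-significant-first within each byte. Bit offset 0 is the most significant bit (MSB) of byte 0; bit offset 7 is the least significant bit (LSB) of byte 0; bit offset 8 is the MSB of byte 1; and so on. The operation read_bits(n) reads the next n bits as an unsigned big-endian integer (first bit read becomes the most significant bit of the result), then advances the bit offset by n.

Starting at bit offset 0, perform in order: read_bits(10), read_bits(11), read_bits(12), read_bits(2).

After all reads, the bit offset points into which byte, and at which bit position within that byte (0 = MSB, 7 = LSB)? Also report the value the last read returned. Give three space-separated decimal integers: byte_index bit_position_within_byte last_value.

Answer: 4 3 3

Derivation:
Read 1: bits[0:10] width=10 -> value=422 (bin 0110100110); offset now 10 = byte 1 bit 2; 38 bits remain
Read 2: bits[10:21] width=11 -> value=413 (bin 00110011101); offset now 21 = byte 2 bit 5; 27 bits remain
Read 3: bits[21:33] width=12 -> value=895 (bin 001101111111); offset now 33 = byte 4 bit 1; 15 bits remain
Read 4: bits[33:35] width=2 -> value=3 (bin 11); offset now 35 = byte 4 bit 3; 13 bits remain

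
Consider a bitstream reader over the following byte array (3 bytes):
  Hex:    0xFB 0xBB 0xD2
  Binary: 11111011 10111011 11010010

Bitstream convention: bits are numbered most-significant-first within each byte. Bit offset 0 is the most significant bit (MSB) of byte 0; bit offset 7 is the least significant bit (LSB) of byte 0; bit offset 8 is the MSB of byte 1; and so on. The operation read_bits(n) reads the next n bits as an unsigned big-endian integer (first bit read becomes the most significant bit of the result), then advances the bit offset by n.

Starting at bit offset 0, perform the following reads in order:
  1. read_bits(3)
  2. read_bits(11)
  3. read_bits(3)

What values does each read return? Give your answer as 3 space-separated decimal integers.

Read 1: bits[0:3] width=3 -> value=7 (bin 111); offset now 3 = byte 0 bit 3; 21 bits remain
Read 2: bits[3:14] width=11 -> value=1774 (bin 11011101110); offset now 14 = byte 1 bit 6; 10 bits remain
Read 3: bits[14:17] width=3 -> value=7 (bin 111); offset now 17 = byte 2 bit 1; 7 bits remain

Answer: 7 1774 7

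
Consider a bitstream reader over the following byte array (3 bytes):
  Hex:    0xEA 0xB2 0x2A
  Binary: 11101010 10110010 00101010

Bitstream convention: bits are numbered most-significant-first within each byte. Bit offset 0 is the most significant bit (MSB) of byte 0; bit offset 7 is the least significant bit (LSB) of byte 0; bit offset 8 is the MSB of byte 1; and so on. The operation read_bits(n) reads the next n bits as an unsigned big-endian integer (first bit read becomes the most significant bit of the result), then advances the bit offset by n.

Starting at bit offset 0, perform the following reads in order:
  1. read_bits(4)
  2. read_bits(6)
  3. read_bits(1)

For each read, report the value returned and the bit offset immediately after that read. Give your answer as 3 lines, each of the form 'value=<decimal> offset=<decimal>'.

Answer: value=14 offset=4
value=42 offset=10
value=1 offset=11

Derivation:
Read 1: bits[0:4] width=4 -> value=14 (bin 1110); offset now 4 = byte 0 bit 4; 20 bits remain
Read 2: bits[4:10] width=6 -> value=42 (bin 101010); offset now 10 = byte 1 bit 2; 14 bits remain
Read 3: bits[10:11] width=1 -> value=1 (bin 1); offset now 11 = byte 1 bit 3; 13 bits remain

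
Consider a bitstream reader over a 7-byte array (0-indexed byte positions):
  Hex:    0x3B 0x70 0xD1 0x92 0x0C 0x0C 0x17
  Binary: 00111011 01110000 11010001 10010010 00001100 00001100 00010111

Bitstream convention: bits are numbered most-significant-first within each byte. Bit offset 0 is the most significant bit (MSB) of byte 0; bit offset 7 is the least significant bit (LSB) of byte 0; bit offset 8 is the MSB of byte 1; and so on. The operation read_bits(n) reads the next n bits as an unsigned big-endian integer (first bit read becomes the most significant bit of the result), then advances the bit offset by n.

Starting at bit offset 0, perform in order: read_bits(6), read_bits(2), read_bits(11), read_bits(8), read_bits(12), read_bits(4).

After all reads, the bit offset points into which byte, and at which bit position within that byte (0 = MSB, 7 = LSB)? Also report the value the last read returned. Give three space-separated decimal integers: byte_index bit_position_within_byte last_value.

Answer: 5 3 0

Derivation:
Read 1: bits[0:6] width=6 -> value=14 (bin 001110); offset now 6 = byte 0 bit 6; 50 bits remain
Read 2: bits[6:8] width=2 -> value=3 (bin 11); offset now 8 = byte 1 bit 0; 48 bits remain
Read 3: bits[8:19] width=11 -> value=902 (bin 01110000110); offset now 19 = byte 2 bit 3; 37 bits remain
Read 4: bits[19:27] width=8 -> value=140 (bin 10001100); offset now 27 = byte 3 bit 3; 29 bits remain
Read 5: bits[27:39] width=12 -> value=2310 (bin 100100000110); offset now 39 = byte 4 bit 7; 17 bits remain
Read 6: bits[39:43] width=4 -> value=0 (bin 0000); offset now 43 = byte 5 bit 3; 13 bits remain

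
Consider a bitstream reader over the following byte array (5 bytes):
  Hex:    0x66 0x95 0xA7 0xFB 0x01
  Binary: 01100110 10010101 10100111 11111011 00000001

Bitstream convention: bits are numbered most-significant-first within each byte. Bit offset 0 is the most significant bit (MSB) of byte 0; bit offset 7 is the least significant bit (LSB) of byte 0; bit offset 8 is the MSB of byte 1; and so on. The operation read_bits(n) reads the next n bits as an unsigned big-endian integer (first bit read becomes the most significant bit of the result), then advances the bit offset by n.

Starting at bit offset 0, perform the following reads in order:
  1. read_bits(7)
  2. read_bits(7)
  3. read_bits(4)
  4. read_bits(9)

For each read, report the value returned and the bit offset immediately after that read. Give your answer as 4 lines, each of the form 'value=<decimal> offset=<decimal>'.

Read 1: bits[0:7] width=7 -> value=51 (bin 0110011); offset now 7 = byte 0 bit 7; 33 bits remain
Read 2: bits[7:14] width=7 -> value=37 (bin 0100101); offset now 14 = byte 1 bit 6; 26 bits remain
Read 3: bits[14:18] width=4 -> value=6 (bin 0110); offset now 18 = byte 2 bit 2; 22 bits remain
Read 4: bits[18:27] width=9 -> value=319 (bin 100111111); offset now 27 = byte 3 bit 3; 13 bits remain

Answer: value=51 offset=7
value=37 offset=14
value=6 offset=18
value=319 offset=27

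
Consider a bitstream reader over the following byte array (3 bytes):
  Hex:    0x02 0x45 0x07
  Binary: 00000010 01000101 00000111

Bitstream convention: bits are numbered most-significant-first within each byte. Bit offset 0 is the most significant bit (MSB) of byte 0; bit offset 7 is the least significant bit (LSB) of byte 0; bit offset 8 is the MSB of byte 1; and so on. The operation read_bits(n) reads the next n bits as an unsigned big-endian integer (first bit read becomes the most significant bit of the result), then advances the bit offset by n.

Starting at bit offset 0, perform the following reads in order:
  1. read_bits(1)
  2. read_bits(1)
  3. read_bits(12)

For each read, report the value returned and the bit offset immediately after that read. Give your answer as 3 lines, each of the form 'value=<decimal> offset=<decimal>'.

Read 1: bits[0:1] width=1 -> value=0 (bin 0); offset now 1 = byte 0 bit 1; 23 bits remain
Read 2: bits[1:2] width=1 -> value=0 (bin 0); offset now 2 = byte 0 bit 2; 22 bits remain
Read 3: bits[2:14] width=12 -> value=145 (bin 000010010001); offset now 14 = byte 1 bit 6; 10 bits remain

Answer: value=0 offset=1
value=0 offset=2
value=145 offset=14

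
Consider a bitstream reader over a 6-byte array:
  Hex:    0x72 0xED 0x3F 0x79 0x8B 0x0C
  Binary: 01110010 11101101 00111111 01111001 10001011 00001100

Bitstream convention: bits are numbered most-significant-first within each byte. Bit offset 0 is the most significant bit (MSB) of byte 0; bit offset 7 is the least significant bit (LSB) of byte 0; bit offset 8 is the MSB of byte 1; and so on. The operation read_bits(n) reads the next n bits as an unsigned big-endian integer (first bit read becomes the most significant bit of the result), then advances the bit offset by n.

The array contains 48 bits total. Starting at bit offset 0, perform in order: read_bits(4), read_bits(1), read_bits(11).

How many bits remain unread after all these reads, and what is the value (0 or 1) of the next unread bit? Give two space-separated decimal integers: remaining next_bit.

Answer: 32 0

Derivation:
Read 1: bits[0:4] width=4 -> value=7 (bin 0111); offset now 4 = byte 0 bit 4; 44 bits remain
Read 2: bits[4:5] width=1 -> value=0 (bin 0); offset now 5 = byte 0 bit 5; 43 bits remain
Read 3: bits[5:16] width=11 -> value=749 (bin 01011101101); offset now 16 = byte 2 bit 0; 32 bits remain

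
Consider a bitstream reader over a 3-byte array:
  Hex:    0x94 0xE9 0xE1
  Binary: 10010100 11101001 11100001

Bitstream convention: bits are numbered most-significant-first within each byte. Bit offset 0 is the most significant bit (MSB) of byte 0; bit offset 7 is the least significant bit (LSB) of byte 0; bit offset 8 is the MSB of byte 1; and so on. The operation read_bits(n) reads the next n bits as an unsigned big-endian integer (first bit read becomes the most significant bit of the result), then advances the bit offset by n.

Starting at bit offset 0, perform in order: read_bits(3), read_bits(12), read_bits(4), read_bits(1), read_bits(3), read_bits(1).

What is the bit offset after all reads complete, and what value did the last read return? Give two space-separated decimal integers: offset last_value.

Answer: 24 1

Derivation:
Read 1: bits[0:3] width=3 -> value=4 (bin 100); offset now 3 = byte 0 bit 3; 21 bits remain
Read 2: bits[3:15] width=12 -> value=2676 (bin 101001110100); offset now 15 = byte 1 bit 7; 9 bits remain
Read 3: bits[15:19] width=4 -> value=15 (bin 1111); offset now 19 = byte 2 bit 3; 5 bits remain
Read 4: bits[19:20] width=1 -> value=0 (bin 0); offset now 20 = byte 2 bit 4; 4 bits remain
Read 5: bits[20:23] width=3 -> value=0 (bin 000); offset now 23 = byte 2 bit 7; 1 bits remain
Read 6: bits[23:24] width=1 -> value=1 (bin 1); offset now 24 = byte 3 bit 0; 0 bits remain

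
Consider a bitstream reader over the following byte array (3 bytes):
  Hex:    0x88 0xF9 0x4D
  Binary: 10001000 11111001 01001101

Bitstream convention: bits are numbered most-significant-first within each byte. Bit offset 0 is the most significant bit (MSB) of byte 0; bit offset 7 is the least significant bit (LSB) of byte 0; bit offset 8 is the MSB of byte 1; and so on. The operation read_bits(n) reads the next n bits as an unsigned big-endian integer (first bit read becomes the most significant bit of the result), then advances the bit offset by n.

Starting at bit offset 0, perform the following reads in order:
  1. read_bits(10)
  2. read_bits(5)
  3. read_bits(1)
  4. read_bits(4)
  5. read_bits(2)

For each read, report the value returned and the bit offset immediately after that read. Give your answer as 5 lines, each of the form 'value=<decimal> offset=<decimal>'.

Answer: value=547 offset=10
value=28 offset=15
value=1 offset=16
value=4 offset=20
value=3 offset=22

Derivation:
Read 1: bits[0:10] width=10 -> value=547 (bin 1000100011); offset now 10 = byte 1 bit 2; 14 bits remain
Read 2: bits[10:15] width=5 -> value=28 (bin 11100); offset now 15 = byte 1 bit 7; 9 bits remain
Read 3: bits[15:16] width=1 -> value=1 (bin 1); offset now 16 = byte 2 bit 0; 8 bits remain
Read 4: bits[16:20] width=4 -> value=4 (bin 0100); offset now 20 = byte 2 bit 4; 4 bits remain
Read 5: bits[20:22] width=2 -> value=3 (bin 11); offset now 22 = byte 2 bit 6; 2 bits remain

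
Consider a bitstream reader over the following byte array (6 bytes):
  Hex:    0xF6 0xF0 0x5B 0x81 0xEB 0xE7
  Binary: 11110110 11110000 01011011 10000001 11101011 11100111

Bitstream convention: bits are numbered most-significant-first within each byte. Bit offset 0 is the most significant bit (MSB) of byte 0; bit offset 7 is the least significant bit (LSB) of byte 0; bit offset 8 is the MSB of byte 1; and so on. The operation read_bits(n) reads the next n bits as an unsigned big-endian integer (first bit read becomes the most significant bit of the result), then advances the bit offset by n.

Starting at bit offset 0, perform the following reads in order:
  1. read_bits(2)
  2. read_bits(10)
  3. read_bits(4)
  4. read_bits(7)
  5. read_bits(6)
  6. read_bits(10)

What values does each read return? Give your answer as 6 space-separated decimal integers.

Read 1: bits[0:2] width=2 -> value=3 (bin 11); offset now 2 = byte 0 bit 2; 46 bits remain
Read 2: bits[2:12] width=10 -> value=879 (bin 1101101111); offset now 12 = byte 1 bit 4; 36 bits remain
Read 3: bits[12:16] width=4 -> value=0 (bin 0000); offset now 16 = byte 2 bit 0; 32 bits remain
Read 4: bits[16:23] width=7 -> value=45 (bin 0101101); offset now 23 = byte 2 bit 7; 25 bits remain
Read 5: bits[23:29] width=6 -> value=48 (bin 110000); offset now 29 = byte 3 bit 5; 19 bits remain
Read 6: bits[29:39] width=10 -> value=245 (bin 0011110101); offset now 39 = byte 4 bit 7; 9 bits remain

Answer: 3 879 0 45 48 245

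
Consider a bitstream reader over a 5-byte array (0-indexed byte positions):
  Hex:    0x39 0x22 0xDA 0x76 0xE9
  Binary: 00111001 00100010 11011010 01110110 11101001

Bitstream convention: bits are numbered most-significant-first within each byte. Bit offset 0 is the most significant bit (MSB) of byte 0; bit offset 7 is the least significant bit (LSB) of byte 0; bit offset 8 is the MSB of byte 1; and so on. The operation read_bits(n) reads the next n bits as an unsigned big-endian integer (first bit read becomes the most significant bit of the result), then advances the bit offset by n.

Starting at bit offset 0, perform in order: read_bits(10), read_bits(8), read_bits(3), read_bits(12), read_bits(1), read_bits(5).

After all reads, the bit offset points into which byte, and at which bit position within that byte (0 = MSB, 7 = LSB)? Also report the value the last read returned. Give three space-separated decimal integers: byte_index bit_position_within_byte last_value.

Answer: 4 7 20

Derivation:
Read 1: bits[0:10] width=10 -> value=228 (bin 0011100100); offset now 10 = byte 1 bit 2; 30 bits remain
Read 2: bits[10:18] width=8 -> value=139 (bin 10001011); offset now 18 = byte 2 bit 2; 22 bits remain
Read 3: bits[18:21] width=3 -> value=3 (bin 011); offset now 21 = byte 2 bit 5; 19 bits remain
Read 4: bits[21:33] width=12 -> value=1261 (bin 010011101101); offset now 33 = byte 4 bit 1; 7 bits remain
Read 5: bits[33:34] width=1 -> value=1 (bin 1); offset now 34 = byte 4 bit 2; 6 bits remain
Read 6: bits[34:39] width=5 -> value=20 (bin 10100); offset now 39 = byte 4 bit 7; 1 bits remain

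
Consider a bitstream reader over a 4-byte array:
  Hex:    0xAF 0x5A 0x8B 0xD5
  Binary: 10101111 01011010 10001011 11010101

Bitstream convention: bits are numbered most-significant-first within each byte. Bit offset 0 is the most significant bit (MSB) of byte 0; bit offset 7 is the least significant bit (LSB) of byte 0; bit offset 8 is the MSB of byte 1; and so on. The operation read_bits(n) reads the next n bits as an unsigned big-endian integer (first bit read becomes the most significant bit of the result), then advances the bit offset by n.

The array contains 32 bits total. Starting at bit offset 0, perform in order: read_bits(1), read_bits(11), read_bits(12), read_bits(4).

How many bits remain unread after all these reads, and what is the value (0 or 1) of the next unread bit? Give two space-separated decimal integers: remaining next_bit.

Answer: 4 0

Derivation:
Read 1: bits[0:1] width=1 -> value=1 (bin 1); offset now 1 = byte 0 bit 1; 31 bits remain
Read 2: bits[1:12] width=11 -> value=757 (bin 01011110101); offset now 12 = byte 1 bit 4; 20 bits remain
Read 3: bits[12:24] width=12 -> value=2699 (bin 101010001011); offset now 24 = byte 3 bit 0; 8 bits remain
Read 4: bits[24:28] width=4 -> value=13 (bin 1101); offset now 28 = byte 3 bit 4; 4 bits remain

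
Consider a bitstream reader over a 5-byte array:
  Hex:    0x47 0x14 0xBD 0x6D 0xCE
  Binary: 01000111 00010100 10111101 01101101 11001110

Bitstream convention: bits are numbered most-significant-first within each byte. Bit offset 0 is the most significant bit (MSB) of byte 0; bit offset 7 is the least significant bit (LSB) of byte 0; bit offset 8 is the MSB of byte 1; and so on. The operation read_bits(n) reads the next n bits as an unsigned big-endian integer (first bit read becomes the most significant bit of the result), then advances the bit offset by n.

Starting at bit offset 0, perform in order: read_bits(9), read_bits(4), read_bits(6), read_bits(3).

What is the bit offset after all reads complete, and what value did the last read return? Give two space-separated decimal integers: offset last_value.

Answer: 22 7

Derivation:
Read 1: bits[0:9] width=9 -> value=142 (bin 010001110); offset now 9 = byte 1 bit 1; 31 bits remain
Read 2: bits[9:13] width=4 -> value=2 (bin 0010); offset now 13 = byte 1 bit 5; 27 bits remain
Read 3: bits[13:19] width=6 -> value=37 (bin 100101); offset now 19 = byte 2 bit 3; 21 bits remain
Read 4: bits[19:22] width=3 -> value=7 (bin 111); offset now 22 = byte 2 bit 6; 18 bits remain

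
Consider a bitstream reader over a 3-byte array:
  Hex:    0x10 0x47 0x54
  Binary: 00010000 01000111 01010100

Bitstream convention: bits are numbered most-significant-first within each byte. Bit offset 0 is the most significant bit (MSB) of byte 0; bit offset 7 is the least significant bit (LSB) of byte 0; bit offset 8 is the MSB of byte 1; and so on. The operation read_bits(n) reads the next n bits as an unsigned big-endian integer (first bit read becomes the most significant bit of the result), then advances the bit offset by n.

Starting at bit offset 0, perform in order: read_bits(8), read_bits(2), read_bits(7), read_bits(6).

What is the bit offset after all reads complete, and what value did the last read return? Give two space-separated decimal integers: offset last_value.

Answer: 23 42

Derivation:
Read 1: bits[0:8] width=8 -> value=16 (bin 00010000); offset now 8 = byte 1 bit 0; 16 bits remain
Read 2: bits[8:10] width=2 -> value=1 (bin 01); offset now 10 = byte 1 bit 2; 14 bits remain
Read 3: bits[10:17] width=7 -> value=14 (bin 0001110); offset now 17 = byte 2 bit 1; 7 bits remain
Read 4: bits[17:23] width=6 -> value=42 (bin 101010); offset now 23 = byte 2 bit 7; 1 bits remain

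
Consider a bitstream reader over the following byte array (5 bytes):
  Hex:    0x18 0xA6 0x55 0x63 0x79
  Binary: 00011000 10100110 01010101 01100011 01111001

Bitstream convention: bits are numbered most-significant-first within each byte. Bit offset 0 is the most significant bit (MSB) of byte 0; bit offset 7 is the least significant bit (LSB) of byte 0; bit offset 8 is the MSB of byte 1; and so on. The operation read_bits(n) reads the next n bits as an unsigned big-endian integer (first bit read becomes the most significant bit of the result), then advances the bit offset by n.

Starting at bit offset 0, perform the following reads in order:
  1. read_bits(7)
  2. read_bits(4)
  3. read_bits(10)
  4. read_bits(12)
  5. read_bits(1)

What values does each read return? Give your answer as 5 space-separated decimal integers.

Answer: 12 5 202 2758 1

Derivation:
Read 1: bits[0:7] width=7 -> value=12 (bin 0001100); offset now 7 = byte 0 bit 7; 33 bits remain
Read 2: bits[7:11] width=4 -> value=5 (bin 0101); offset now 11 = byte 1 bit 3; 29 bits remain
Read 3: bits[11:21] width=10 -> value=202 (bin 0011001010); offset now 21 = byte 2 bit 5; 19 bits remain
Read 4: bits[21:33] width=12 -> value=2758 (bin 101011000110); offset now 33 = byte 4 bit 1; 7 bits remain
Read 5: bits[33:34] width=1 -> value=1 (bin 1); offset now 34 = byte 4 bit 2; 6 bits remain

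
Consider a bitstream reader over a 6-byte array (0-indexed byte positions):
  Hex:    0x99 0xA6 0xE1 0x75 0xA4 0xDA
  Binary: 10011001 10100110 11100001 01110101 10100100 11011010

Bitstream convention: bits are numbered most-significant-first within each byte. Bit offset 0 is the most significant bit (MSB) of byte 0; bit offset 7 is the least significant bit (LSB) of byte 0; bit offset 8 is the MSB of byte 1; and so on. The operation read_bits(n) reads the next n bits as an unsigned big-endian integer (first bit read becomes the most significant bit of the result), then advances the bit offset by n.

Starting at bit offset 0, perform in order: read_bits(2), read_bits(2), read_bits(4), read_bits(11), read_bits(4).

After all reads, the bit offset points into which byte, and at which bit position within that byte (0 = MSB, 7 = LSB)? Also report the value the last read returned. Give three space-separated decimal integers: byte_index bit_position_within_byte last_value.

Read 1: bits[0:2] width=2 -> value=2 (bin 10); offset now 2 = byte 0 bit 2; 46 bits remain
Read 2: bits[2:4] width=2 -> value=1 (bin 01); offset now 4 = byte 0 bit 4; 44 bits remain
Read 3: bits[4:8] width=4 -> value=9 (bin 1001); offset now 8 = byte 1 bit 0; 40 bits remain
Read 4: bits[8:19] width=11 -> value=1335 (bin 10100110111); offset now 19 = byte 2 bit 3; 29 bits remain
Read 5: bits[19:23] width=4 -> value=0 (bin 0000); offset now 23 = byte 2 bit 7; 25 bits remain

Answer: 2 7 0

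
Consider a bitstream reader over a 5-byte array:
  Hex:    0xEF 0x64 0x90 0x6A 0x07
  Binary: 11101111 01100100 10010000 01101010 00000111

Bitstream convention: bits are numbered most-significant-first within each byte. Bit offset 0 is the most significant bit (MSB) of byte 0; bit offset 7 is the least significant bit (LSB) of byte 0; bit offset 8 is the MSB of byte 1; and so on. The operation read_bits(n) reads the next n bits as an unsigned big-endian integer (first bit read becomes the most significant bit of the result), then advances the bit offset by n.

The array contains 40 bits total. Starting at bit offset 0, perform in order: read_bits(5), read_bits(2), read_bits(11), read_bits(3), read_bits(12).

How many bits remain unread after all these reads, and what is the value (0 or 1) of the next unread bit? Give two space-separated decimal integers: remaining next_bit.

Read 1: bits[0:5] width=5 -> value=29 (bin 11101); offset now 5 = byte 0 bit 5; 35 bits remain
Read 2: bits[5:7] width=2 -> value=3 (bin 11); offset now 7 = byte 0 bit 7; 33 bits remain
Read 3: bits[7:18] width=11 -> value=1426 (bin 10110010010); offset now 18 = byte 2 bit 2; 22 bits remain
Read 4: bits[18:21] width=3 -> value=2 (bin 010); offset now 21 = byte 2 bit 5; 19 bits remain
Read 5: bits[21:33] width=12 -> value=212 (bin 000011010100); offset now 33 = byte 4 bit 1; 7 bits remain

Answer: 7 0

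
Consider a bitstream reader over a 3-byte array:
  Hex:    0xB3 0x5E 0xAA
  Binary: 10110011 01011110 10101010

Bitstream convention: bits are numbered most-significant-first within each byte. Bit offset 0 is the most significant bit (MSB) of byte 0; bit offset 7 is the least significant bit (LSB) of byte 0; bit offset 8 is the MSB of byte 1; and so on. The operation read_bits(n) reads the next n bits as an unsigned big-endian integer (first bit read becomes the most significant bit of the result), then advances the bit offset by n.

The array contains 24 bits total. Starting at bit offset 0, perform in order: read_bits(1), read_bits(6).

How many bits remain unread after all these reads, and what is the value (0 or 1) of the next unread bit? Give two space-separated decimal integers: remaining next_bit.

Read 1: bits[0:1] width=1 -> value=1 (bin 1); offset now 1 = byte 0 bit 1; 23 bits remain
Read 2: bits[1:7] width=6 -> value=25 (bin 011001); offset now 7 = byte 0 bit 7; 17 bits remain

Answer: 17 1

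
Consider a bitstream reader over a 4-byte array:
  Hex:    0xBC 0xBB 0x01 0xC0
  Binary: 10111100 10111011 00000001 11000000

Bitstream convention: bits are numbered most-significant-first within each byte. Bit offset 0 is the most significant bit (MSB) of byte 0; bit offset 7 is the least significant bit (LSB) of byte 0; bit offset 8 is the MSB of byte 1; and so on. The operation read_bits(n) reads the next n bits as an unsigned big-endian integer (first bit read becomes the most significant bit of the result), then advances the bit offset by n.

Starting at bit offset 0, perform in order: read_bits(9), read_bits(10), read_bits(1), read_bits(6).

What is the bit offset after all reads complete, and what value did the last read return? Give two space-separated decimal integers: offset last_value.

Answer: 26 7

Derivation:
Read 1: bits[0:9] width=9 -> value=377 (bin 101111001); offset now 9 = byte 1 bit 1; 23 bits remain
Read 2: bits[9:19] width=10 -> value=472 (bin 0111011000); offset now 19 = byte 2 bit 3; 13 bits remain
Read 3: bits[19:20] width=1 -> value=0 (bin 0); offset now 20 = byte 2 bit 4; 12 bits remain
Read 4: bits[20:26] width=6 -> value=7 (bin 000111); offset now 26 = byte 3 bit 2; 6 bits remain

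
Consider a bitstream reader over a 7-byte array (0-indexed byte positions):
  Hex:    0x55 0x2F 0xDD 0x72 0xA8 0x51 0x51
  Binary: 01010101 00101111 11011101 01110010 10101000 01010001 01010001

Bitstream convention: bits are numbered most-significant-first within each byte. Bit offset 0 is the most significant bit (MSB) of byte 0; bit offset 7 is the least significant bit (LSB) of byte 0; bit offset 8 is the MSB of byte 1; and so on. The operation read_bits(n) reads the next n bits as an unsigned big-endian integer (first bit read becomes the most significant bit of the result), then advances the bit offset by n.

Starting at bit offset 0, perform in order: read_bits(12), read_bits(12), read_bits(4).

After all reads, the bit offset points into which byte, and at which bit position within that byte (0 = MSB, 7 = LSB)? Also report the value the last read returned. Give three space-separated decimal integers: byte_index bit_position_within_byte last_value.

Read 1: bits[0:12] width=12 -> value=1362 (bin 010101010010); offset now 12 = byte 1 bit 4; 44 bits remain
Read 2: bits[12:24] width=12 -> value=4061 (bin 111111011101); offset now 24 = byte 3 bit 0; 32 bits remain
Read 3: bits[24:28] width=4 -> value=7 (bin 0111); offset now 28 = byte 3 bit 4; 28 bits remain

Answer: 3 4 7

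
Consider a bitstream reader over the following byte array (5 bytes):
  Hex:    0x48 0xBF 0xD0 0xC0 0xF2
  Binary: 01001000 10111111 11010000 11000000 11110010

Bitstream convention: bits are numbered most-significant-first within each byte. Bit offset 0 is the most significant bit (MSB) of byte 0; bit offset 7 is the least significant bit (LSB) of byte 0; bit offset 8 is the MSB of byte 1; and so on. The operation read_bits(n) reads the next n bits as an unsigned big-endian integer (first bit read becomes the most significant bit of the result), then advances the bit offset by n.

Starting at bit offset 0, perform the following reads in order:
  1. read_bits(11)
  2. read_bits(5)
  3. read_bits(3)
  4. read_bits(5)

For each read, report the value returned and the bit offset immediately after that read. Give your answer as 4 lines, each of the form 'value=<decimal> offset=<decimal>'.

Read 1: bits[0:11] width=11 -> value=581 (bin 01001000101); offset now 11 = byte 1 bit 3; 29 bits remain
Read 2: bits[11:16] width=5 -> value=31 (bin 11111); offset now 16 = byte 2 bit 0; 24 bits remain
Read 3: bits[16:19] width=3 -> value=6 (bin 110); offset now 19 = byte 2 bit 3; 21 bits remain
Read 4: bits[19:24] width=5 -> value=16 (bin 10000); offset now 24 = byte 3 bit 0; 16 bits remain

Answer: value=581 offset=11
value=31 offset=16
value=6 offset=19
value=16 offset=24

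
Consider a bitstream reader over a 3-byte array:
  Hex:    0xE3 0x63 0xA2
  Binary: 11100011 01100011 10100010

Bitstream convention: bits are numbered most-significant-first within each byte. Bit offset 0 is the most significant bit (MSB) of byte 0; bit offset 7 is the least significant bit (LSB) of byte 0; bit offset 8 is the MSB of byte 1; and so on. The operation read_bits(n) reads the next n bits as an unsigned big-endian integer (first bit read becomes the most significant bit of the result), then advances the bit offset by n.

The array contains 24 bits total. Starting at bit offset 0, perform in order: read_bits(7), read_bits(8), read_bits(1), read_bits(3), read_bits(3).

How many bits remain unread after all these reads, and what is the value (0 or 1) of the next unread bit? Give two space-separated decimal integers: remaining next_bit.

Answer: 2 1

Derivation:
Read 1: bits[0:7] width=7 -> value=113 (bin 1110001); offset now 7 = byte 0 bit 7; 17 bits remain
Read 2: bits[7:15] width=8 -> value=177 (bin 10110001); offset now 15 = byte 1 bit 7; 9 bits remain
Read 3: bits[15:16] width=1 -> value=1 (bin 1); offset now 16 = byte 2 bit 0; 8 bits remain
Read 4: bits[16:19] width=3 -> value=5 (bin 101); offset now 19 = byte 2 bit 3; 5 bits remain
Read 5: bits[19:22] width=3 -> value=0 (bin 000); offset now 22 = byte 2 bit 6; 2 bits remain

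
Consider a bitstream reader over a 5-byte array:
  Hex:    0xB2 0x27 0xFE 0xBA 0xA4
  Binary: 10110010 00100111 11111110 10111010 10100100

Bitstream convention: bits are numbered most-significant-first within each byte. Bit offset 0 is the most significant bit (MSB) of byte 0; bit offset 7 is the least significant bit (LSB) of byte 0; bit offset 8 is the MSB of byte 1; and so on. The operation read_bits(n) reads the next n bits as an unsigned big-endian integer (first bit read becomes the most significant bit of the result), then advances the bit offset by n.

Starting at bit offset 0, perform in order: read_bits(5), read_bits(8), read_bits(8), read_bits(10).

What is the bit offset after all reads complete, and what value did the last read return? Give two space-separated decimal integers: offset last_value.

Answer: 31 861

Derivation:
Read 1: bits[0:5] width=5 -> value=22 (bin 10110); offset now 5 = byte 0 bit 5; 35 bits remain
Read 2: bits[5:13] width=8 -> value=68 (bin 01000100); offset now 13 = byte 1 bit 5; 27 bits remain
Read 3: bits[13:21] width=8 -> value=255 (bin 11111111); offset now 21 = byte 2 bit 5; 19 bits remain
Read 4: bits[21:31] width=10 -> value=861 (bin 1101011101); offset now 31 = byte 3 bit 7; 9 bits remain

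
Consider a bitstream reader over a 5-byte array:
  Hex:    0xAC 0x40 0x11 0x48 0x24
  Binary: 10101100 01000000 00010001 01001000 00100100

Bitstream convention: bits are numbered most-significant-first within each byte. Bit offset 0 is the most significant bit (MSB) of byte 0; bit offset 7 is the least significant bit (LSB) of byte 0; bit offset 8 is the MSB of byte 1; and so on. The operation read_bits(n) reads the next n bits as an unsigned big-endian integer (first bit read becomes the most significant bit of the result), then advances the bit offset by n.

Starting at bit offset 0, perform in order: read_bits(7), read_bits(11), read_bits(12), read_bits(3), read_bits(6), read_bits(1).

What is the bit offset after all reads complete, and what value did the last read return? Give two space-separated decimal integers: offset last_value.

Read 1: bits[0:7] width=7 -> value=86 (bin 1010110); offset now 7 = byte 0 bit 7; 33 bits remain
Read 2: bits[7:18] width=11 -> value=256 (bin 00100000000); offset now 18 = byte 2 bit 2; 22 bits remain
Read 3: bits[18:30] width=12 -> value=1106 (bin 010001010010); offset now 30 = byte 3 bit 6; 10 bits remain
Read 4: bits[30:33] width=3 -> value=0 (bin 000); offset now 33 = byte 4 bit 1; 7 bits remain
Read 5: bits[33:39] width=6 -> value=18 (bin 010010); offset now 39 = byte 4 bit 7; 1 bits remain
Read 6: bits[39:40] width=1 -> value=0 (bin 0); offset now 40 = byte 5 bit 0; 0 bits remain

Answer: 40 0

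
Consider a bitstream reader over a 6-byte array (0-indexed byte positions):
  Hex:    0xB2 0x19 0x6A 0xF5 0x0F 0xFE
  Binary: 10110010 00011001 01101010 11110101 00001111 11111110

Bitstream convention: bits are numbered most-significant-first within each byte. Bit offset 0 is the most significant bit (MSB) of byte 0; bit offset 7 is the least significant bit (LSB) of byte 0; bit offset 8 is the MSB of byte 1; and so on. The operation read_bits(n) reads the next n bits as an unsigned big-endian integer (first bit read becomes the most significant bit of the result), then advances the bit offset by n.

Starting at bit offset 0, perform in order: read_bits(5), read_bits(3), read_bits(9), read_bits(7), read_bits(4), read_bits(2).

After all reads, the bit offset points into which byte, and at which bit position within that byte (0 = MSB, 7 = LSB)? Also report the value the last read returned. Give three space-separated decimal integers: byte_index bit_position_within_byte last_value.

Answer: 3 6 1

Derivation:
Read 1: bits[0:5] width=5 -> value=22 (bin 10110); offset now 5 = byte 0 bit 5; 43 bits remain
Read 2: bits[5:8] width=3 -> value=2 (bin 010); offset now 8 = byte 1 bit 0; 40 bits remain
Read 3: bits[8:17] width=9 -> value=50 (bin 000110010); offset now 17 = byte 2 bit 1; 31 bits remain
Read 4: bits[17:24] width=7 -> value=106 (bin 1101010); offset now 24 = byte 3 bit 0; 24 bits remain
Read 5: bits[24:28] width=4 -> value=15 (bin 1111); offset now 28 = byte 3 bit 4; 20 bits remain
Read 6: bits[28:30] width=2 -> value=1 (bin 01); offset now 30 = byte 3 bit 6; 18 bits remain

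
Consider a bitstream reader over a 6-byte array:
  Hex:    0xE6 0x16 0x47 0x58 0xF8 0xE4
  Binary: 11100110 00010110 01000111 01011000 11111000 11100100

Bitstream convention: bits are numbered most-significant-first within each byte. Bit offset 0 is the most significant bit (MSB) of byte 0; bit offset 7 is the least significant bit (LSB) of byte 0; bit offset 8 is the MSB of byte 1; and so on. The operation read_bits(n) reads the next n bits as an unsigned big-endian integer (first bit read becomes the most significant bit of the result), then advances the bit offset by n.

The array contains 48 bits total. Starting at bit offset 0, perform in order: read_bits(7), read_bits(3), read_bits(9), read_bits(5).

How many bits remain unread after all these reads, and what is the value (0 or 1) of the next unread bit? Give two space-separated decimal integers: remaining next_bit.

Read 1: bits[0:7] width=7 -> value=115 (bin 1110011); offset now 7 = byte 0 bit 7; 41 bits remain
Read 2: bits[7:10] width=3 -> value=0 (bin 000); offset now 10 = byte 1 bit 2; 38 bits remain
Read 3: bits[10:19] width=9 -> value=178 (bin 010110010); offset now 19 = byte 2 bit 3; 29 bits remain
Read 4: bits[19:24] width=5 -> value=7 (bin 00111); offset now 24 = byte 3 bit 0; 24 bits remain

Answer: 24 0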